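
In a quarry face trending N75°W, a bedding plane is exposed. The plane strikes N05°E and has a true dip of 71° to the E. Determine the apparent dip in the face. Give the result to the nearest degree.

The section lies 80° from the strike.
tan α = tan 71° × sin 80° = 2.9042 × 0.9848 = 2.8601
apparent dip = arctan 2.8601 = 70.73°

71°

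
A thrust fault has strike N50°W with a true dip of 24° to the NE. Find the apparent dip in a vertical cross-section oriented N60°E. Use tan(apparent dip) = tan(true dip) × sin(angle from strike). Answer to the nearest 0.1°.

Angle between strike (N50°W) and section (N60°E): β = 70°.
tan α = tan 24° × sin 70° = 0.4452 × 0.9397 = 0.4184
apparent dip = arctan 0.4184 = 22.70°

22.7°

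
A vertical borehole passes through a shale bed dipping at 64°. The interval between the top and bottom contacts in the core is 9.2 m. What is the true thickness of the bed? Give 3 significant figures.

4.03 m

True thickness t = h · cos(dip) = 9.2 × cos 64°
t = 9.2 × 0.4384 = 4.033 m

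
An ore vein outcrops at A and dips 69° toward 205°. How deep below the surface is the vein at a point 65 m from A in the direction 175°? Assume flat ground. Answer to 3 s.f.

147 m

The hole lies 30° from the dip direction, so the down-dip offset is 65 × cos 30° = 56.29 m.
Depth = down-dip offset × tan(dip) = 56.29 × tan 69° = 56.29 × 2.6051
Depth = 146.64 m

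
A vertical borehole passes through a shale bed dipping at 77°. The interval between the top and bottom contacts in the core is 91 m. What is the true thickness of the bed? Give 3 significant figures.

20.5 m

True thickness t = h · cos(dip) = 91 × cos 77°
t = 91 × 0.2250 = 20.471 m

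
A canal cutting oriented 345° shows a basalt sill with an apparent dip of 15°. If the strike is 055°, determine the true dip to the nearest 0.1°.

β = acute angle between strike 055° and section 345° = 70°.
tan(true dip) = tan 15° / sin 70° = 0.2851
δ = arctan(0.2851) = 15.92°

15.9°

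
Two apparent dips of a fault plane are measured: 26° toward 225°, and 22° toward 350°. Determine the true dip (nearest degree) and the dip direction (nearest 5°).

Each apparent-dip line lies in the plane. As unit vectors (x east, y north, z up), v₁ plunges 26°→225° and v₂ plunges 22°→350°.
The plane normal is n = v₁ × v₂ ∝ (-0.638, 0.167, 0.683).
tan δ = √(n_x²+n_y²)/n_z = 0.660/0.683, so δ = 44.0°.
The horizontal component of n points toward azimuth atan2(n_x, n_y) = 285°, the dip direction.

true dip 44°, dip direction 285°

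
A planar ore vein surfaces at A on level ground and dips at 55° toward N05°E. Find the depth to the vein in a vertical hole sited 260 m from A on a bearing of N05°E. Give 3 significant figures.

371 m

The hole is directly down-dip from the outcrop, so the down-dip offset is 260 m.
Depth = down-dip offset × tan(dip) = 260.00 × tan 55° = 260.00 × 1.4281
Depth = 371.32 m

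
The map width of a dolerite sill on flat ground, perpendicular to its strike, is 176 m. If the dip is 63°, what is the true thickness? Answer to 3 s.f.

True thickness t = w · sin(dip) = 176 × sin 63°
t = 176 × 0.8910 = 156.817 m

157 m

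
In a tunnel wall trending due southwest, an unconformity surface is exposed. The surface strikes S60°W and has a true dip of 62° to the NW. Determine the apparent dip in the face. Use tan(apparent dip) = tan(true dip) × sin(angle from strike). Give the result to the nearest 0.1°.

26.0°

The section lies 15° from the strike.
tan(apparent dip) = tan 62° · sin 15° = 0.4868
α = arctan(0.4868) = 25.96°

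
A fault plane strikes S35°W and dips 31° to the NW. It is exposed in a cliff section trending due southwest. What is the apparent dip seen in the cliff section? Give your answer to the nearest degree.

Angle between strike (S35°W) and section (due southwest): β = 10°.
tan α = tan 31° × sin 10° = 0.6009 × 0.1736 = 0.1043
α = arctan(0.1043) = 5.96°

6°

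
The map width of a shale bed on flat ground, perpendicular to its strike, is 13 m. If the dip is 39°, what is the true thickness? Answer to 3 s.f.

8.18 m

True thickness t = w · sin(dip) = 13 × sin 39°
t = 13 × 0.6293 = 8.181 m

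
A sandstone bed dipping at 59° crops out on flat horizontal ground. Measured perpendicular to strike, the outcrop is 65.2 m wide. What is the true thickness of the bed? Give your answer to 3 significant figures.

55.9 m

True thickness t = w · sin(dip) = 65.2 × sin 59°
t = 65.2 × 0.8572 = 55.887 m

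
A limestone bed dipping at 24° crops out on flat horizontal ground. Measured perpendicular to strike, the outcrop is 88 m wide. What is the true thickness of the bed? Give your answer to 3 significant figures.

35.8 m

True thickness t = w · sin(dip) = 88 × sin 24°
t = 88 × 0.4067 = 35.793 m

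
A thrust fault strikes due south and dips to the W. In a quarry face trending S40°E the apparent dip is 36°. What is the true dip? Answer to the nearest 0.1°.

48.5°

β = acute angle between strike due south and section S40°E = 40°.
tan δ = tan α / sin β = tan 36° / sin 40° = 0.7265 / 0.6428 = 1.1303
true dip = arctan 1.1303 = 48.50°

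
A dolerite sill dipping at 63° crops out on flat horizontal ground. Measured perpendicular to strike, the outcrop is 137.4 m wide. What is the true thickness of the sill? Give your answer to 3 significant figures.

122 m

True thickness t = w · sin(dip) = 137.4 × sin 63°
t = 137.4 × 0.8910 = 122.424 m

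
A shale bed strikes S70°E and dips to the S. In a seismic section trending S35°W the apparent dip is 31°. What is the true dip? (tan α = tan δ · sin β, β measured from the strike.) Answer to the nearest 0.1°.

31.9°

The section is 75° from the strike.
tan(true dip) = tan 31° / sin 75° = 0.6221
true dip = arctan 0.6221 = 31.88°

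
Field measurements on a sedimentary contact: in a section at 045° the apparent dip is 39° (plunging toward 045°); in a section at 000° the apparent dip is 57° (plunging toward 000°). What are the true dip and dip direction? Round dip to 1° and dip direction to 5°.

The two traces are lines in the plane: v₁ = (sin 45°·cos 39°, cos 45°·cos 39°, −sin 39°), v₂ = (sin 0°·cos 57°, cos 0°·cos 57°, −sin 57°).
n = v₁ × v₂ = (-0.118, 0.461, 0.299) (taken with n_z > 0).
Dip δ = arctan(|n_h|/n_z) = arctan(0.476/0.299) = 57.8°.
Dip direction = atan2(-0.118, 0.461) = 346° (azimuth of n's horizontal projection).

true dip 58°, dip direction 345°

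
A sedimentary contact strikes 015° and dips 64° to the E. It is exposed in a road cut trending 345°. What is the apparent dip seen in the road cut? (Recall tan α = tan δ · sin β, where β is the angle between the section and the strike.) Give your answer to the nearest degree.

The section lies 30° from the strike.
tan α = tan 64° × sin 30° = 2.0503 × 0.5000 = 1.0252
apparent dip = arctan 1.0252 = 45.71°

46°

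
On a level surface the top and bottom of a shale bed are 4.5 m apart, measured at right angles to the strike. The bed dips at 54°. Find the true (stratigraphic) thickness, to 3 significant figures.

True thickness t = w · sin(dip) = 4.5 × sin 54°
t = 4.5 × 0.8090 = 3.641 m

3.64 m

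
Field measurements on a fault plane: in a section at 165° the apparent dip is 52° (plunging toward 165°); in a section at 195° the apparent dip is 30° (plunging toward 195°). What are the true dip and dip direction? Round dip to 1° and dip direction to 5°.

The two traces are lines in the plane: v₁ = (sin 165°·cos 52°, cos 165°·cos 52°, −sin 52°), v₂ = (sin 195°·cos 30°, cos 195°·cos 30°, −sin 30°).
The plane normal is n = v₁ × v₂ ∝ (0.362, -0.256, 0.267).
Dip δ = arctan(|n_h|/n_z) = arctan(0.443/0.267) = 59.0°.
The horizontal component of n points toward azimuth atan2(n_x, n_y) = 125°, the dip direction.

true dip 59°, dip direction 125°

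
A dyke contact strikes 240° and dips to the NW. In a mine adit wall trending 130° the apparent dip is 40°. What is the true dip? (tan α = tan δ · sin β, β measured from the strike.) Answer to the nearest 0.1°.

The section is 70° from the strike.
tan δ = tan α / sin β = tan 40° / sin 70° = 0.8391 / 0.9397 = 0.8930
true dip = arctan 0.8930 = 41.76°

41.8°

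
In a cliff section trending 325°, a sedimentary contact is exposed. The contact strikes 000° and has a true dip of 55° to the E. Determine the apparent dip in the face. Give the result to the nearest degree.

The section lies 35° from the strike.
tan(apparent dip) = tan 55° · sin 35° = 0.8192
α = arctan(0.8192) = 39.32°

39°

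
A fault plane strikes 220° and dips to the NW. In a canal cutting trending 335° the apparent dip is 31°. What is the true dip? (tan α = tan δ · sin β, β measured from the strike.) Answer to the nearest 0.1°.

The section is 65° from the strike.
tan(true dip) = tan 31° / sin 65° = 0.6630
true dip = arctan 0.6630 = 33.54°

33.5°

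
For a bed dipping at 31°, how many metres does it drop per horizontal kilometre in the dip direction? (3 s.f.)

drop per km = 1000 × tan 31° = 1000 × 0.6009

601 m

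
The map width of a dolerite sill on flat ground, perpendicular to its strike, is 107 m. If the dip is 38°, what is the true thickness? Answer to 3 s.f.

65.9 m

True thickness t = w · sin(dip) = 107 × sin 38°
t = 107 × 0.6157 = 65.876 m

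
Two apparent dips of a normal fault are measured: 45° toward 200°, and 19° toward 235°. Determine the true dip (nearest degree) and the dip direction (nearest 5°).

true dip 52°, dip direction 160°

Represent each trace as a vector plunging at its apparent dip toward its trend (east-north-up frame): v₁ = (-0.242, -0.664, -0.707), v₂ = (-0.775, -0.542, -0.326).
The plane normal is n = v₁ × v₂ ∝ (0.167, -0.469, 0.383).
Dip δ = arctan(|n_h|/n_z) = arctan(0.498/0.383) = 52.4°.
Dip direction = azimuth of (n_x, n_y) = atan2(0.167, -0.469) = 160°.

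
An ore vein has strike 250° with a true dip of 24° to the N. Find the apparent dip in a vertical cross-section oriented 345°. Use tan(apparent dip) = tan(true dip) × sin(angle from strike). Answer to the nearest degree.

The strike is 250° and the section trends 345°; the acute angle between them is β = 85°.
tan α = tan 24° × sin 85° = 0.4452 × 0.9962 = 0.4435
α = arctan(0.4435) = 23.92°

24°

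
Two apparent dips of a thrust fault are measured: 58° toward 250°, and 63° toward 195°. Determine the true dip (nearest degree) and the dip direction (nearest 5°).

true dip 64°, dip direction 210°

The two traces are lines in the plane: v₁ = (sin 250°·cos 58°, cos 250°·cos 58°, −sin 58°), v₂ = (sin 195°·cos 63°, cos 195°·cos 63°, −sin 63°).
Cross product v₁ × v₂ gives the pole to the plane: n ∝ (-0.210, -0.344, 0.197).
tan δ = √(n_x²+n_y²)/n_z = 0.403/0.197, so δ = 64.0°.
The horizontal component of n points toward azimuth atan2(n_x, n_y) = 211°, the dip direction.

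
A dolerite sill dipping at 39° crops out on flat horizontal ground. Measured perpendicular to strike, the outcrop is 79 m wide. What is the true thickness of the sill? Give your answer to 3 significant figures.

49.7 m

True thickness t = w · sin(dip) = 79 × sin 39°
t = 79 × 0.6293 = 49.716 m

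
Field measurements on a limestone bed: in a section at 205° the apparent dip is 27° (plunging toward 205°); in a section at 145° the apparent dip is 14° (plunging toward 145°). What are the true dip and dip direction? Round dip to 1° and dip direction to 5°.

Represent each trace as a vector plunging at its apparent dip toward its trend (east-north-up frame): v₁ = (-0.377, -0.808, -0.454), v₂ = (0.557, -0.795, -0.242).
The plane normal is n = v₁ × v₂ ∝ (-0.165, -0.344, 0.749).
tan δ = √(n_x²+n_y²)/n_z = 0.382/0.749, so δ = 27.0°.
The horizontal component of n points toward azimuth atan2(n_x, n_y) = 206°, the dip direction.

true dip 27°, dip direction 205°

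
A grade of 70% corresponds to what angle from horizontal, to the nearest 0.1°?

tan θ = 70/100 = 0.7000
θ = arctan(0.7000) = 34.99°

35.0°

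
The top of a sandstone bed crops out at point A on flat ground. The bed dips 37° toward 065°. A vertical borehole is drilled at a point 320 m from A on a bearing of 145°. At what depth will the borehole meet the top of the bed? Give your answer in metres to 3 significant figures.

The hole lies 80° from the dip direction, so the down-dip offset is 320 × cos 80° = 55.57 m.
Depth = down-dip offset × tan(dip) = 55.57 × tan 37° = 55.57 × 0.7536
Depth = 41.87 m

41.9 m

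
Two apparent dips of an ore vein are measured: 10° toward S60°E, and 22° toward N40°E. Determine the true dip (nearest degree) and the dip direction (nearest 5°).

true dip 23°, dip direction 055°

Each apparent-dip line lies in the plane. As unit vectors (x east, y north, z up), v₁ plunges 10°→S60°E and v₂ plunges 22°→N40°E.
n = v₁ × v₂ = (0.308, 0.216, 0.899) (taken with n_z > 0).
Dip δ = arctan(|n_h|/n_z) = arctan(0.376/0.899) = 22.7°.
The horizontal component of n points toward azimuth atan2(n_x, n_y) = 55°, the dip direction.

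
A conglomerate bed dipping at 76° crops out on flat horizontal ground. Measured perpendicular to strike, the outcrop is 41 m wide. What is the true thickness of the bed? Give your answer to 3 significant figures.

39.8 m

True thickness t = w · sin(dip) = 41 × sin 76°
t = 41 × 0.9703 = 39.782 m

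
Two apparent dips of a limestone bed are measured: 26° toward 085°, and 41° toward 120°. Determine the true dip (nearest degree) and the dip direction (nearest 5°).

The two traces are lines in the plane: v₁ = (sin 85°·cos 26°, cos 85°·cos 26°, −sin 26°), v₂ = (sin 120°·cos 41°, cos 120°·cos 41°, −sin 41°).
Cross product v₁ × v₂ gives the pole to the plane: n ∝ (0.217, -0.301, 0.389).
True dip = arccos(n_z / |n|) = arccos(0.7238) = 43.6°.
Dip direction = atan2(0.217, -0.301) = 144° (azimuth of n's horizontal projection).

true dip 44°, dip direction 145°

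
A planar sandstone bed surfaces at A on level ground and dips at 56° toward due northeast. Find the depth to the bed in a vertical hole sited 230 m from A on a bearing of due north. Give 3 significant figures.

The hole lies 45° from the dip direction, so the down-dip offset is 230 × cos 45° = 162.63 m.
Depth = down-dip offset × tan(dip) = 162.63 × tan 56° = 162.63 × 1.4826
Depth = 241.12 m

241 m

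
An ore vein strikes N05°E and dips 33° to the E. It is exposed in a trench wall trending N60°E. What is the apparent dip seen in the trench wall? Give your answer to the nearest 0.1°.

The strike is N05°E and the section trends N60°E; the acute angle between them is β = 55°.
tan α = tan 33° × sin 55° = 0.6494 × 0.8192 = 0.5320
α = arctan(0.5320) = 28.01°

28.0°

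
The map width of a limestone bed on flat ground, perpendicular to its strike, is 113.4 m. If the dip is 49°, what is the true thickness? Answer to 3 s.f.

True thickness t = w · sin(dip) = 113.4 × sin 49°
t = 113.4 × 0.7547 = 85.584 m

85.6 m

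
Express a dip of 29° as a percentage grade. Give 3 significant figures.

grade % = 100 × tan 29° = 100 × 0.5543

55.4%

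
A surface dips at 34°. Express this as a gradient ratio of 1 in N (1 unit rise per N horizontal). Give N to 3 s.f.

1 : N means tan θ = 1/N, so N = 1/tan 34° = 1/0.6745

1 in 1.48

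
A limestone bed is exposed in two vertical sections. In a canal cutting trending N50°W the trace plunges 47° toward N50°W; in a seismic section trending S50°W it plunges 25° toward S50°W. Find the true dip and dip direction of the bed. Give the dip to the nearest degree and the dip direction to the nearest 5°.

true dip 48°, dip direction 295°

Represent each trace as a vector plunging at its apparent dip toward its trend (east-north-up frame): v₁ = (-0.522, 0.438, -0.731), v₂ = (-0.694, -0.583, -0.423).
n = v₁ × v₂ = (-0.611, 0.287, 0.609) (taken with n_z > 0).
True dip = arccos(n_z / |n|) = arccos(0.6695) = 48.0°.
Dip direction = atan2(-0.611, 0.287) = 295° (azimuth of n's horizontal projection).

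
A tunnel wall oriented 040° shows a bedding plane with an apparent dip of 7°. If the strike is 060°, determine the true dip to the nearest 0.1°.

19.7°

β = acute angle between strike 060° and section 040° = 20°.
tan(true dip) = tan 7° / sin 20° = 0.3590
δ = arctan(0.3590) = 19.75°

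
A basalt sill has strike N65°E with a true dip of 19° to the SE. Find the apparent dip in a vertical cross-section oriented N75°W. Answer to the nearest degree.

Angle between strike (N65°E) and section (N75°W): β = 40°.
tan α = tan 19° × sin 40° = 0.3443 × 0.6428 = 0.2213
α = arctan(0.2213) = 12.48°

12°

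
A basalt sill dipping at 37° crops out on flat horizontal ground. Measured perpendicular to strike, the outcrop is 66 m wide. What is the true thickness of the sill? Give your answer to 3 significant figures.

True thickness t = w · sin(dip) = 66 × sin 37°
t = 66 × 0.6018 = 39.720 m

39.7 m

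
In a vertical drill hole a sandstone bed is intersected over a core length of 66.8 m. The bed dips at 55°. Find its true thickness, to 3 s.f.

38.3 m

True thickness t = h · cos(dip) = 66.8 × cos 55°
t = 66.8 × 0.5736 = 38.315 m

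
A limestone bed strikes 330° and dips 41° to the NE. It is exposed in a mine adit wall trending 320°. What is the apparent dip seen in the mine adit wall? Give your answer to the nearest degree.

9°

The strike is 330° and the section trends 320°; the acute angle between them is β = 10°.
tan(apparent dip) = tan 41° · sin 10° = 0.1510
α = arctan(0.1510) = 8.58°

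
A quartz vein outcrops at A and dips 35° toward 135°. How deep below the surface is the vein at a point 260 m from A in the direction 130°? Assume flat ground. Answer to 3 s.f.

The hole lies 5° from the dip direction, so the down-dip offset is 260 × cos 5° = 259.01 m.
Depth = down-dip offset × tan(dip) = 259.01 × tan 35° = 259.01 × 0.7002
Depth = 181.36 m

181 m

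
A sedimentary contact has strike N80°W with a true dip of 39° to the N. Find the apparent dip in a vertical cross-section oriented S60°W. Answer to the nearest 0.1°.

The section lies 40° from the strike.
tan(apparent dip) = tan 39° · sin 40° = 0.5205
apparent dip = arctan 0.5205 = 27.50°

27.5°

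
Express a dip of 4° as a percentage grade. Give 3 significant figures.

6.99%

grade % = 100 × tan 4° = 100 × 0.0699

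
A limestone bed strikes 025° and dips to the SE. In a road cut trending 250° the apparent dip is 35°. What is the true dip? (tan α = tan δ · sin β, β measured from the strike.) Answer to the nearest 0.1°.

β = acute angle between strike 025° and section 250° = 45°.
tan δ = tan α / sin β = tan 35° / sin 45° = 0.7002 / 0.7071 = 0.9902
δ = arctan(0.9902) = 44.72°

44.7°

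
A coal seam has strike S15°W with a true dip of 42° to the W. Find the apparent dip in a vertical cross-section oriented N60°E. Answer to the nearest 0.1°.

32.5°

Angle between strike (S15°W) and section (N60°E): β = 45°.
tan α = tan 42° × sin 45° = 0.9004 × 0.7071 = 0.6367
apparent dip = arctan 0.6367 = 32.48°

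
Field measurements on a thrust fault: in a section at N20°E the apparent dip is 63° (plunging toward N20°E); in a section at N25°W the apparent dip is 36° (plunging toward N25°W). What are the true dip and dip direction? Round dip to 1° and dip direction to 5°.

true dip 65°, dip direction 045°

Each apparent-dip line lies in the plane. As unit vectors (x east, y north, z up), v₁ plunges 63°→N20°E and v₂ plunges 36°→N25°W.
The plane normal is n = v₁ × v₂ ∝ (0.403, 0.396, 0.260).
True dip = arccos(n_z / |n|) = arccos(0.4179) = 65.3°.
Dip direction = atan2(0.403, 0.396) = 45° (azimuth of n's horizontal projection).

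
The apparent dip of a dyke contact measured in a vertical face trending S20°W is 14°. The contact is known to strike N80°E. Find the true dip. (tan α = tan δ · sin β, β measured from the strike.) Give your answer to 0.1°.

The section is 60° from the strike.
tan(true dip) = tan 14° / sin 60° = 0.2879
δ = arctan(0.2879) = 16.06°

16.1°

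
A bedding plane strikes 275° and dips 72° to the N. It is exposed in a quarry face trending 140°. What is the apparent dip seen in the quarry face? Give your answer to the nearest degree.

Angle between strike (275°) and section (140°): β = 45°.
tan(apparent dip) = tan 72° · sin 45° = 2.1763
apparent dip = arctan 2.1763 = 65.32°

65°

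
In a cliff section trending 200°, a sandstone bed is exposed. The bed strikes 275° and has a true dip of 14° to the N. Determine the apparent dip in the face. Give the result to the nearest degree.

14°

The strike is 275° and the section trends 200°; the acute angle between them is β = 75°.
tan(apparent dip) = tan 14° · sin 75° = 0.2408
α = arctan(0.2408) = 13.54°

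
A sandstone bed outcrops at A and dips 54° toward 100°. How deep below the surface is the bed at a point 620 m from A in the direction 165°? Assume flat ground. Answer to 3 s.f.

361 m

The hole lies 65° from the dip direction, so the down-dip offset is 620 × cos 65° = 262.02 m.
Depth = down-dip offset × tan(dip) = 262.02 × tan 54° = 262.02 × 1.3764
Depth = 360.64 m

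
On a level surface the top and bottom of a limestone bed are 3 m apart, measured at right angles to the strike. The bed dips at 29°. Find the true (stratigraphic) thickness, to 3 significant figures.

True thickness t = w · sin(dip) = 3 × sin 29°
t = 3 × 0.4848 = 1.454 m

1.45 m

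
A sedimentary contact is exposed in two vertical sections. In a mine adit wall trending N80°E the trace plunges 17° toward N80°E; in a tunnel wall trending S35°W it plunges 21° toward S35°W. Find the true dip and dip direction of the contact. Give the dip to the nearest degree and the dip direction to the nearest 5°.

true dip 42°, dip direction 150°

The two traces are lines in the plane: v₁ = (sin 80°·cos 17°, cos 80°·cos 17°, −sin 17°), v₂ = (sin 215°·cos 21°, cos 215°·cos 21°, −sin 21°).
n = v₁ × v₂ = (0.283, -0.494, 0.631) (taken with n_z > 0).
Dip δ = arctan(|n_h|/n_z) = arctan(0.569/0.631) = 42.1°.
The horizontal component of n points toward azimuth atan2(n_x, n_y) = 150°, the dip direction.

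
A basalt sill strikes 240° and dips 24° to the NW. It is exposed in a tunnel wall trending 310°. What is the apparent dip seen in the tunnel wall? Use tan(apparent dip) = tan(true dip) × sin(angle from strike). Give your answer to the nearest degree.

23°

Angle between strike (240°) and section (310°): β = 70°.
tan(apparent dip) = tan 24° · sin 70° = 0.4184
α = arctan(0.4184) = 22.70°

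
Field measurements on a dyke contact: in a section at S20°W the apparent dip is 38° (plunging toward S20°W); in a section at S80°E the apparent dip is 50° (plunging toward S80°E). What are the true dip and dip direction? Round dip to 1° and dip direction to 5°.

true dip 57°, dip direction 140°

The two traces are lines in the plane: v₁ = (sin 200°·cos 38°, cos 200°·cos 38°, −sin 38°), v₂ = (sin 100°·cos 50°, cos 100°·cos 50°, −sin 50°).
n = v₁ × v₂ = (0.499, -0.596, 0.499) (taken with n_z > 0).
Dip δ = arctan(|n_h|/n_z) = arctan(0.777/0.499) = 57.3°.
Dip direction = atan2(0.499, -0.596) = 140° (azimuth of n's horizontal projection).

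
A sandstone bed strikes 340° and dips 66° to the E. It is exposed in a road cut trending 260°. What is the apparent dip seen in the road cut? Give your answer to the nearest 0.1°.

Angle between strike (340°) and section (260°): β = 80°.
tan α = tan 66° × sin 80° = 2.2460 × 0.9848 = 2.2119
α = arctan(2.2119) = 65.67°

65.7°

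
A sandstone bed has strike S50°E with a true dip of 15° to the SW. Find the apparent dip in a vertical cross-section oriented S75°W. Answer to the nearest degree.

The strike is S50°E and the section trends S75°W; the acute angle between them is β = 55°.
tan(apparent dip) = tan 15° · sin 55° = 0.2195
α = arctan(0.2195) = 12.38°

12°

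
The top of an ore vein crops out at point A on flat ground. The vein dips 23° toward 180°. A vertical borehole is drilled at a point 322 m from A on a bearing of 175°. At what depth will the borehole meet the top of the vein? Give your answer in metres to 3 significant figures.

The hole lies 5° from the dip direction, so the down-dip offset is 322 × cos 5° = 320.77 m.
Depth = down-dip offset × tan(dip) = 320.77 × tan 23° = 320.77 × 0.4245
Depth = 136.16 m

136 m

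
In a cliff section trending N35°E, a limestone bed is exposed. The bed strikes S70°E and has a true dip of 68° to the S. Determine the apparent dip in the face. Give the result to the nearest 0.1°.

The strike is S70°E and the section trends N35°E; the acute angle between them is β = 75°.
tan α = tan 68° × sin 75° = 2.4751 × 0.9659 = 2.3908
apparent dip = arctan 2.3908 = 67.30°

67.3°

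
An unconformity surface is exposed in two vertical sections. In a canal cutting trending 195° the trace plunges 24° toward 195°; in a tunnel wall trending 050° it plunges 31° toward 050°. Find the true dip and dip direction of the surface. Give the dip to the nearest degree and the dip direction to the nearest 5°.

true dip 60°, dip direction 120°

The two traces are lines in the plane: v₁ = (sin 195°·cos 24°, cos 195°·cos 24°, −sin 24°), v₂ = (sin 50°·cos 31°, cos 50°·cos 31°, −sin 31°).
n = v₁ × v₂ = (0.679, -0.389, 0.449) (taken with n_z > 0).
True dip = arccos(n_z / |n|) = arccos(0.4980) = 60.1°.
The horizontal component of n points toward azimuth atan2(n_x, n_y) = 120°, the dip direction.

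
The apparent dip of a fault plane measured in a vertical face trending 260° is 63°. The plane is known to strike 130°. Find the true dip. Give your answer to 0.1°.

The section is 50° from the strike.
tan δ = tan α / sin β = tan 63° / sin 50° = 1.9626 / 0.7660 = 2.5620
true dip = arctan 2.5620 = 68.68°

68.7°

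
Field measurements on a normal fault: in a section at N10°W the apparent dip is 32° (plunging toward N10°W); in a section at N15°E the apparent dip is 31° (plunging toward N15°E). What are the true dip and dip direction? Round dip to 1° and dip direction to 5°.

Represent each trace as a vector plunging at its apparent dip toward its trend (east-north-up frame): v₁ = (-0.147, 0.835, -0.530), v₂ = (0.222, 0.828, -0.515).
Cross product v₁ × v₂ gives the pole to the plane: n ∝ (-0.009, 0.193, 0.307).
tan δ = √(n_x²+n_y²)/n_z = 0.194/0.307, so δ = 32.2°.
Dip direction = atan2(-0.009, 0.193) = 357° (azimuth of n's horizontal projection).

true dip 32°, dip direction 355°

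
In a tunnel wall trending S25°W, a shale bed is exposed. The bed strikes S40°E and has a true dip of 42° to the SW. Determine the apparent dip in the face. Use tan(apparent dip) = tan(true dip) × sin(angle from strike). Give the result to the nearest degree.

Angle between strike (S40°E) and section (S25°W): β = 65°.
tan(apparent dip) = tan 42° · sin 65° = 0.8160
α = arctan(0.8160) = 39.22°

39°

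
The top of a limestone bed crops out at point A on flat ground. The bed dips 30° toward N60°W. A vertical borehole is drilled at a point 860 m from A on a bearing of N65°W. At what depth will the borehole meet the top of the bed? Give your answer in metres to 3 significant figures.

495 m

The hole lies 5° from the dip direction, so the down-dip offset is 860 × cos 5° = 856.73 m.
Depth = down-dip offset × tan(dip) = 856.73 × tan 30° = 856.73 × 0.5774
Depth = 494.63 m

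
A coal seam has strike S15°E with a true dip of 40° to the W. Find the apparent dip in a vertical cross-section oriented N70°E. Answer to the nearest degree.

40°

The section lies 85° from the strike.
tan α = tan 40° × sin 85° = 0.8391 × 0.9962 = 0.8359
α = arctan(0.8359) = 39.89°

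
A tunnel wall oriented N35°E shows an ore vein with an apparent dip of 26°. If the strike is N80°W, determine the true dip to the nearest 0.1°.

β = acute angle between strike N80°W and section N35°E = 65°.
tan δ = tan α / sin β = tan 26° / sin 65° = 0.4877 / 0.9063 = 0.5382
true dip = arctan 0.5382 = 28.29°

28.3°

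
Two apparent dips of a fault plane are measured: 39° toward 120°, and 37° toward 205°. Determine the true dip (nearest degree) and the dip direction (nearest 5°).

Represent each trace as a vector plunging at its apparent dip toward its trend (east-north-up frame): v₁ = (0.673, -0.389, -0.629), v₂ = (-0.338, -0.724, -0.602).
The plane normal is n = v₁ × v₂ ∝ (0.222, -0.617, 0.618).
True dip = arccos(n_z / |n|) = arccos(0.6859) = 46.7°.
The horizontal component of n points toward azimuth atan2(n_x, n_y) = 160°, the dip direction.

true dip 47°, dip direction 160°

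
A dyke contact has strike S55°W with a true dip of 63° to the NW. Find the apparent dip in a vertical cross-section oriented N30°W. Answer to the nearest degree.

The strike is S55°W and the section trends N30°W; the acute angle between them is β = 85°.
tan α = tan 63° × sin 85° = 1.9626 × 0.9962 = 1.9551
apparent dip = arctan 1.9551 = 62.91°

63°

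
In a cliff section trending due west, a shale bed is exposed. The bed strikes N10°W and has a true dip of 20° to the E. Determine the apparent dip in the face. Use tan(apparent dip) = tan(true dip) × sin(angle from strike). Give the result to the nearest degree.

The section lies 80° from the strike.
tan(apparent dip) = tan 20° · sin 80° = 0.3584
α = arctan(0.3584) = 19.72°

20°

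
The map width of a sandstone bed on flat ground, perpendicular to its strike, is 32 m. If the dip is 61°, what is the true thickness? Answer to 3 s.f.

True thickness t = w · sin(dip) = 32 × sin 61°
t = 32 × 0.8746 = 27.988 m

28.0 m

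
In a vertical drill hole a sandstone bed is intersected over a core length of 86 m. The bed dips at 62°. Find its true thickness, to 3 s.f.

40.4 m

True thickness t = h · cos(dip) = 86 × cos 62°
t = 86 × 0.4695 = 40.375 m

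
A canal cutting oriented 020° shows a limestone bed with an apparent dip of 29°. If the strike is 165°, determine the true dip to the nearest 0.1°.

44.0°

The section is 35° from the strike.
tan(true dip) = tan 29° / sin 35° = 0.9664
true dip = arctan 0.9664 = 44.02°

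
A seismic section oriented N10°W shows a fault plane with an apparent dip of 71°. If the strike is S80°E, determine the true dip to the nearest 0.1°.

72.1°

β = acute angle between strike S80°E and section N10°W = 70°.
tan(true dip) = tan 71° / sin 70° = 3.0906
true dip = arctan 3.0906 = 72.07°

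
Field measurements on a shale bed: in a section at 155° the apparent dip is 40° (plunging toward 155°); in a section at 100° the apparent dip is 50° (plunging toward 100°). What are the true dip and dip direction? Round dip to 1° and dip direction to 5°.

The two traces are lines in the plane: v₁ = (sin 155°·cos 40°, cos 155°·cos 40°, −sin 40°), v₂ = (sin 100°·cos 50°, cos 100°·cos 50°, −sin 50°).
Cross product v₁ × v₂ gives the pole to the plane: n ∝ (0.460, -0.159, 0.403).
Dip δ = arctan(|n_h|/n_z) = arctan(0.487/0.403) = 50.4°.
The horizontal component of n points toward azimuth atan2(n_x, n_y) = 109°, the dip direction.

true dip 50°, dip direction 110°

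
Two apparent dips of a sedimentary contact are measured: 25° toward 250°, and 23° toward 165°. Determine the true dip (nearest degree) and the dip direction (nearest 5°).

true dip 31°, dip direction 210°

Represent each trace as a vector plunging at its apparent dip toward its trend (east-north-up frame): v₁ = (-0.852, -0.310, -0.423), v₂ = (0.238, -0.889, -0.391).
Cross product v₁ × v₂ gives the pole to the plane: n ∝ (-0.255, -0.433, 0.831).
tan δ = √(n_x²+n_y²)/n_z = 0.503/0.831, so δ = 31.2°.
Dip direction = azimuth of (n_x, n_y) = atan2(-0.255, -0.433) = 210°.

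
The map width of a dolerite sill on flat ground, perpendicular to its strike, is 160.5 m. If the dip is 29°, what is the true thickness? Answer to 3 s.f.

True thickness t = w · sin(dip) = 160.5 × sin 29°
t = 160.5 × 0.4848 = 77.812 m

77.8 m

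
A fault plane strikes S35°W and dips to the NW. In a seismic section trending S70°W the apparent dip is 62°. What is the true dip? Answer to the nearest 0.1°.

β = acute angle between strike S35°W and section S70°W = 35°.
tan(true dip) = tan 62° / sin 35° = 3.2789
δ = arctan(3.2789) = 73.04°

73.0°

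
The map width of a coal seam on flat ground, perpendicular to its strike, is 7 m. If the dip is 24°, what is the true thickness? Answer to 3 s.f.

2.85 m

True thickness t = w · sin(dip) = 7 × sin 24°
t = 7 × 0.4067 = 2.847 m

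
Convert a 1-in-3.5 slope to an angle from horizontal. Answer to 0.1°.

tan θ = 1/3.5 = 0.2857
θ = arctan(0.2857) = 15.95°

15.9°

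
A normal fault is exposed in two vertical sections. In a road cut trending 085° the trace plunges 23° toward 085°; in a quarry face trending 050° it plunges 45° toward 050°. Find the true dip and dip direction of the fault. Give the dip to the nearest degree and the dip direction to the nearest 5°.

Represent each trace as a vector plunging at its apparent dip toward its trend (east-north-up frame): v₁ = (0.917, 0.080, -0.391), v₂ = (0.542, 0.455, -0.707).
The plane normal is n = v₁ × v₂ ∝ (0.121, 0.437, 0.373).
True dip = arccos(n_z / |n|) = arccos(0.6358) = 50.5°.
The horizontal component of n points toward azimuth atan2(n_x, n_y) = 15°, the dip direction.

true dip 51°, dip direction 015°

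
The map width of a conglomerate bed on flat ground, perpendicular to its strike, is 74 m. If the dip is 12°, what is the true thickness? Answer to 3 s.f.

True thickness t = w · sin(dip) = 74 × sin 12°
t = 74 × 0.2079 = 15.385 m

15.4 m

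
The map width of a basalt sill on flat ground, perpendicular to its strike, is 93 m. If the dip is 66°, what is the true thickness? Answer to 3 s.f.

85.0 m

True thickness t = w · sin(dip) = 93 × sin 66°
t = 93 × 0.9135 = 84.960 m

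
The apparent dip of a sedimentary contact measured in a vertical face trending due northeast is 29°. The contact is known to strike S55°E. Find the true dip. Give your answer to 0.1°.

The section is 80° from the strike.
tan δ = tan α / sin β = tan 29° / sin 80° = 0.5543 / 0.9848 = 0.5629
δ = arctan(0.5629) = 29.37°

29.4°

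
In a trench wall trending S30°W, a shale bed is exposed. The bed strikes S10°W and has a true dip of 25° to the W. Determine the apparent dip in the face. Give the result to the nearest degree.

Angle between strike (S10°W) and section (S30°W): β = 20°.
tan α = tan 25° × sin 20° = 0.4663 × 0.3420 = 0.1595
α = arctan(0.1595) = 9.06°

9°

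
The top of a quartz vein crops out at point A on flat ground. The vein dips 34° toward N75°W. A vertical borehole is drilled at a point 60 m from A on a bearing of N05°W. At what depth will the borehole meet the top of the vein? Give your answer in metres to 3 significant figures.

13.8 m

The hole lies 70° from the dip direction, so the down-dip offset is 60 × cos 70° = 20.52 m.
Depth = down-dip offset × tan(dip) = 20.52 × tan 34° = 20.52 × 0.6745
Depth = 13.84 m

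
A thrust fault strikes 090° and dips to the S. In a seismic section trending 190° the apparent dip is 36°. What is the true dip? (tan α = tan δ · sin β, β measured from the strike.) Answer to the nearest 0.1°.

The section is 80° from the strike.
tan δ = tan α / sin β = tan 36° / sin 80° = 0.7265 / 0.9848 = 0.7378
true dip = arctan 0.7378 = 36.42°

36.4°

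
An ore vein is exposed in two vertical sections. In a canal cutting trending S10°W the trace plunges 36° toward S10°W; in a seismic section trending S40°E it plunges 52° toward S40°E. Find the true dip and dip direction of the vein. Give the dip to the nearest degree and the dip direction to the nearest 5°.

The two traces are lines in the plane: v₁ = (sin 190°·cos 36°, cos 190°·cos 36°, −sin 36°), v₂ = (sin 140°·cos 52°, cos 140°·cos 52°, −sin 52°).
The plane normal is n = v₁ × v₂ ∝ (0.351, -0.343, 0.382).
tan δ = √(n_x²+n_y²)/n_z = 0.491/0.382, so δ = 52.1°.
Dip direction = atan2(0.351, -0.343) = 134° (azimuth of n's horizontal projection).

true dip 52°, dip direction 135°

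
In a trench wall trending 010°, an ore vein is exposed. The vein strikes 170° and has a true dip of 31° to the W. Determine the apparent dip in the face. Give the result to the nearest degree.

The strike is 170° and the section trends 010°; the acute angle between them is β = 20°.
tan α = tan 31° × sin 20° = 0.6009 × 0.3420 = 0.2055
apparent dip = arctan 0.2055 = 11.61°

12°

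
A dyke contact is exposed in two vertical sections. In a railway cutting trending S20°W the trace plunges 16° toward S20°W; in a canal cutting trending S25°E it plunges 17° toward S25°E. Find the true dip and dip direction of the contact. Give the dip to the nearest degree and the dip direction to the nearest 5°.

true dip 18°, dip direction 175°

Each apparent-dip line lies in the plane. As unit vectors (x east, y north, z up), v₁ plunges 16°→S20°W and v₂ plunges 17°→S25°E.
The plane normal is n = v₁ × v₂ ∝ (0.025, -0.208, 0.650).
Dip δ = arctan(|n_h|/n_z) = arctan(0.209/0.650) = 17.8°.
Dip direction = atan2(0.025, -0.208) = 173° (azimuth of n's horizontal projection).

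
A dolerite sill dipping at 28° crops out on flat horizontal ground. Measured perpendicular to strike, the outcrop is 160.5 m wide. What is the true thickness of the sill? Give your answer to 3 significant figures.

75.4 m

True thickness t = w · sin(dip) = 160.5 × sin 28°
t = 160.5 × 0.4695 = 75.350 m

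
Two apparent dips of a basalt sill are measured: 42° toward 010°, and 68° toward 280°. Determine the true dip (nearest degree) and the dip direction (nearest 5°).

true dip 69°, dip direction 300°

Represent each trace as a vector plunging at its apparent dip toward its trend (east-north-up frame): v₁ = (0.129, 0.732, -0.669), v₂ = (-0.369, 0.065, -0.927).
n = v₁ × v₂ = (-0.635, 0.367, 0.278) (taken with n_z > 0).
tan δ = √(n_x²+n_y²)/n_z = 0.733/0.278, so δ = 69.2°.
Dip direction = atan2(-0.635, 0.367) = 300° (azimuth of n's horizontal projection).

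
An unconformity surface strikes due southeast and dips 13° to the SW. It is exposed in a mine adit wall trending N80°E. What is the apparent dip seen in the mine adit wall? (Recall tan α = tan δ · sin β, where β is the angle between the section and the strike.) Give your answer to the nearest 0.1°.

10.7°

The section lies 55° from the strike.
tan α = tan 13° × sin 55° = 0.2309 × 0.8192 = 0.1891
α = arctan(0.1891) = 10.71°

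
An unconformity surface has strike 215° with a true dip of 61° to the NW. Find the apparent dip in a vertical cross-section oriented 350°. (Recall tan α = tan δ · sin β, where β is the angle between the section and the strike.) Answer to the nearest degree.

Angle between strike (215°) and section (350°): β = 45°.
tan α = tan 61° × sin 45° = 1.8040 × 0.7071 = 1.2757
α = arctan(1.2757) = 51.91°

52°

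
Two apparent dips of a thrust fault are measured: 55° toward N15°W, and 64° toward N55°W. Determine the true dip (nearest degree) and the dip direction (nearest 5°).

The two traces are lines in the plane: v₁ = (sin 345°·cos 55°, cos 345°·cos 55°, −sin 55°), v₂ = (sin 305°·cos 64°, cos 305°·cos 64°, −sin 64°).
n = v₁ × v₂ = (-0.292, 0.161, 0.162) (taken with n_z > 0).
True dip = arccos(n_z / |n|) = arccos(0.4363) = 64.1°.
Dip direction = azimuth of (n_x, n_y) = atan2(-0.292, 0.161) = 299°.

true dip 64°, dip direction 300°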